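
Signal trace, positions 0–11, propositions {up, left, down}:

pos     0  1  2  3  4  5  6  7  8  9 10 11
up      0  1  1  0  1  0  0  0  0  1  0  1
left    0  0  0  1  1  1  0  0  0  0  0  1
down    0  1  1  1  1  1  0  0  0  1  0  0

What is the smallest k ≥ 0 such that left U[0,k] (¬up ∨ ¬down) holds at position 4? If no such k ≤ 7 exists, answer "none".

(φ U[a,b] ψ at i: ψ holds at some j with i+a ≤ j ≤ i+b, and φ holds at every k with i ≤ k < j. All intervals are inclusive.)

Need earliest j ≥ 4 with (¬up ∨ ¬down), and left at every k in [4,j-1].
  j=4: rhs fails.
  j=5: rhs holds; lhs holds on [4,4]. k = 1.

1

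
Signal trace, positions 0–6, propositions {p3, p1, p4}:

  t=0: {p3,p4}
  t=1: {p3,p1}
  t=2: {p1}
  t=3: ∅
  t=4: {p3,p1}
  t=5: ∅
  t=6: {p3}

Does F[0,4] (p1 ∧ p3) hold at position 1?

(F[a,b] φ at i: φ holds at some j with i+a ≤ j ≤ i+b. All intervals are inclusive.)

Check (p1 ∧ p3) at each j in [1,5]:
  j=1: true
  j=2: false
  j=3: false
  j=4: true
  j=5: false
Found at j=1 → formula holds.

Holds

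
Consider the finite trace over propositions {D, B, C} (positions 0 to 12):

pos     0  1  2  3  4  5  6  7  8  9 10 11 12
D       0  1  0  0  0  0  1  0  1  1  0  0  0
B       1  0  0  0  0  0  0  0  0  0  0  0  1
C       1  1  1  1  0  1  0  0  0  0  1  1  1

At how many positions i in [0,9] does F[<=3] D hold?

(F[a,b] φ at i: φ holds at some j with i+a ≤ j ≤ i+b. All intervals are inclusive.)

9

Evaluate at each i in [0,9]:
  i=0: ✓ (witness j=1)
  i=1: ✓ (witness j=1)
  i=2: ✗ (none in [2,5])
  i=3: ✓ (witness j=6)
  i=4: ✓ (witness j=6)
  i=5: ✓ (witness j=6)
  i=6: ✓ (witness j=6)
  i=7: ✓ (witness j=8)
  i=8: ✓ (witness j=8)
  i=9: ✓ (witness j=9)
Positions where it holds: {0, 1, 3, 4, 5, 6, 7, 8, 9} → 9.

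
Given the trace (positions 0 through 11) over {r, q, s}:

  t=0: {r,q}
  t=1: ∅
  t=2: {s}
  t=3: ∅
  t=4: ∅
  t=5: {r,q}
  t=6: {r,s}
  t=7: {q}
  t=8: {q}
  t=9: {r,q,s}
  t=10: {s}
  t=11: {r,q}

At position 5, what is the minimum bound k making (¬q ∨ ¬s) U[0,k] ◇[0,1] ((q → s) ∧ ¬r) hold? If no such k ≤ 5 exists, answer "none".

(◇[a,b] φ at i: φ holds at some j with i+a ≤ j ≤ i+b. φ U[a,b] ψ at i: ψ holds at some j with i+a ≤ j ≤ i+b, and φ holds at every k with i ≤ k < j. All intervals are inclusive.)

4

Need earliest j ≥ 5 with ◇[0,1] ((q → s) ∧ ¬r), and (¬q ∨ ¬s) at every k in [5,j-1].
  j=5: rhs fails.
  j=6: rhs fails.
  j=7: rhs fails.
  j=8: rhs fails.
  j=9: rhs holds; lhs holds on [5,8]. k = 4.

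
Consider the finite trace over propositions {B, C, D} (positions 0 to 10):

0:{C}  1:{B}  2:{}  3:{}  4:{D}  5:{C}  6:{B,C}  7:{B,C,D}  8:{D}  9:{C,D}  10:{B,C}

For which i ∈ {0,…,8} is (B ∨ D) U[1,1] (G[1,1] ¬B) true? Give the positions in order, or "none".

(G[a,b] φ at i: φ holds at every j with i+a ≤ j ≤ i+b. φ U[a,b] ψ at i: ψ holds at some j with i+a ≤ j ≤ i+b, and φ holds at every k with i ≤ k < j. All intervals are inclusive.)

1, 6, 7

Evaluate at each i in [0,8]:
  i=0: ✗ (lhs fails at k=0 before rhs at j=1)
  i=1: ✓ (rhs at j=2; lhs holds on [1,1])
  i=2: ✗ (lhs fails at k=2 before rhs at j=3)
  i=3: ✗ (lhs fails at k=3 before rhs at j=4)
  i=4: ✗ (no rhs in [5,5])
  i=5: ✗ (no rhs in [6,6])
  i=6: ✓ (rhs at j=7; lhs holds on [6,6])
  i=7: ✓ (rhs at j=8; lhs holds on [7,7])
  i=8: ✗ (no rhs in [9,9])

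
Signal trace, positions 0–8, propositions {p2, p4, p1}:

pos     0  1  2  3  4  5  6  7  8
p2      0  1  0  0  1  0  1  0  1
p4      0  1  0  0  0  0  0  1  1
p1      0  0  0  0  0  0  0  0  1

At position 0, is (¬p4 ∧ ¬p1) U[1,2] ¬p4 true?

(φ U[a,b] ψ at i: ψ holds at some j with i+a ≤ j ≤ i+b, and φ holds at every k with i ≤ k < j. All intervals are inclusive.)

Need some j in [1,2] with ¬p4, and (¬p4 ∧ ¬p1) at every k in [0,j-1].
  j=1: ¬p4 false.
  j=2: ¬p4 holds, but (¬p4 ∧ ¬p1) fails at k=1 → not this j.
No j in the window works → until fails.

False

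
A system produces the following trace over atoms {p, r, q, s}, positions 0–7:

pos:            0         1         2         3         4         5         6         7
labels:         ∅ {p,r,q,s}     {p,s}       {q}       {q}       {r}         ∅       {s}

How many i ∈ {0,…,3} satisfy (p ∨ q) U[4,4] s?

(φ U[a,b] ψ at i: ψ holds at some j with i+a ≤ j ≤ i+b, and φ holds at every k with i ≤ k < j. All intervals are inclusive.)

Evaluate at each i in [0,3]:
  i=0: ✗ (no rhs in [4,4])
  i=1: ✗ (no rhs in [5,5])
  i=2: ✗ (no rhs in [6,6])
  i=3: ✗ (lhs fails at k=5 before rhs at j=7)
Positions where it holds: {} → 0.

0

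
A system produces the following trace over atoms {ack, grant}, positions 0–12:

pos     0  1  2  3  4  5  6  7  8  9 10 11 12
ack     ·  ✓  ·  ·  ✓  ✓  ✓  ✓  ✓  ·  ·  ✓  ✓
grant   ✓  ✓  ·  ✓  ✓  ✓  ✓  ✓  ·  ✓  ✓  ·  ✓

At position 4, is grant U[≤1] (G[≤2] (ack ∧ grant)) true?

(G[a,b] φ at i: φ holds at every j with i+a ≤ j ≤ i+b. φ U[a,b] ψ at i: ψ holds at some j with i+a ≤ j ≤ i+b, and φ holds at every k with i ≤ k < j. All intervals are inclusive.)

Yes

Need some j in [4,5] with G[≤2] (ack ∧ grant), and grant at every k in [4,j-1].
  j=4: G[≤2] (ack ∧ grant) holds; no prefix to check → satisfied.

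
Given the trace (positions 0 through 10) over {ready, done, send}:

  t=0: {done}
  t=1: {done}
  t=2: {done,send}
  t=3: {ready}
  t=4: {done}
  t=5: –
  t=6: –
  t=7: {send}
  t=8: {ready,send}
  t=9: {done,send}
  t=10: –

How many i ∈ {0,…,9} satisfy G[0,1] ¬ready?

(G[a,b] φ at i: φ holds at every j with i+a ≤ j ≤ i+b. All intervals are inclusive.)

6

Evaluate at each i in [0,9]:
  i=0: ✓ (all of [0,1])
  i=1: ✓ (all of [1,2])
  i=2: ✗ (fails at j=3)
  i=3: ✗ (fails at j=3)
  i=4: ✓ (all of [4,5])
  i=5: ✓ (all of [5,6])
  i=6: ✓ (all of [6,7])
  i=7: ✗ (fails at j=8)
  i=8: ✗ (fails at j=8)
  i=9: ✓ (all of [9,10])
Positions where it holds: {0, 1, 4, 5, 6, 9} → 6.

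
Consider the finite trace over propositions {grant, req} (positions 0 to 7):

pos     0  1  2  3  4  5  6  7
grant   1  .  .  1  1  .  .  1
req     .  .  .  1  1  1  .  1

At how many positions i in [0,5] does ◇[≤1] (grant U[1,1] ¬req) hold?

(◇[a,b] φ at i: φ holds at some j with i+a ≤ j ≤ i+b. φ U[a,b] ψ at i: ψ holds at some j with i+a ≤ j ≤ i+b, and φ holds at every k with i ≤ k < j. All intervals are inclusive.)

1

Evaluate at each i in [0,5]:
  i=0: ✓ (witness j=0)
  i=1: ✗ (none in [1,2])
  i=2: ✗ (none in [2,3])
  i=3: ✗ (none in [3,4])
  i=4: ✗ (none in [4,5])
  i=5: ✗ (none in [5,6])
Positions where it holds: {0} → 1.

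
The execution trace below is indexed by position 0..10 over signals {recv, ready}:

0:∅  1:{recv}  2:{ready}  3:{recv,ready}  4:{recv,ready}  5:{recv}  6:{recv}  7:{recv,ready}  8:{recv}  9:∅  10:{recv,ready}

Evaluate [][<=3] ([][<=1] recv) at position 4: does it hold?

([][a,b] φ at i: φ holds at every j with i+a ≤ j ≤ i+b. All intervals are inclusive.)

Yes

Check [][<=1] recv at every j in [4,7]:
  j=4: holds on [4,5]
  j=5: holds on [5,6]
  j=6: holds on [6,7]
  j=7: holds on [7,8]
All positions satisfy it → formula holds.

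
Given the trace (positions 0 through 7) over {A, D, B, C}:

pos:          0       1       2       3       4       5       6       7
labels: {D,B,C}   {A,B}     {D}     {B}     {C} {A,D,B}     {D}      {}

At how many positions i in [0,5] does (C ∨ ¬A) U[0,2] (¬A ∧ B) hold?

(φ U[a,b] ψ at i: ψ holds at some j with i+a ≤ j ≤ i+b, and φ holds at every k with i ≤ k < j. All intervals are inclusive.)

3

Evaluate at each i in [0,5]:
  i=0: ✓ (rhs at j=0)
  i=1: ✗ (lhs fails at k=1 before rhs at j=3)
  i=2: ✓ (rhs at j=3; lhs holds on [2,2])
  i=3: ✓ (rhs at j=3)
  i=4: ✗ (no rhs in [4,6])
  i=5: ✗ (no rhs in [5,7])
Positions where it holds: {0, 2, 3} → 3.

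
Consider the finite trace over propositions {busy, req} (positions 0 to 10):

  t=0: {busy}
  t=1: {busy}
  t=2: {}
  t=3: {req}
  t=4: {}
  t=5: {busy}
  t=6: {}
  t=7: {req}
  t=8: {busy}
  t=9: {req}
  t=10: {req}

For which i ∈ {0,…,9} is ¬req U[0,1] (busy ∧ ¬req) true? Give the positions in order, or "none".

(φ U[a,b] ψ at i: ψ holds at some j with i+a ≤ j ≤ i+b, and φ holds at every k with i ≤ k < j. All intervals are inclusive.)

0, 1, 4, 5, 8

Evaluate at each i in [0,9]:
  i=0: ✓ (rhs at j=0)
  i=1: ✓ (rhs at j=1)
  i=2: ✗ (no rhs in [2,3])
  i=3: ✗ (no rhs in [3,4])
  i=4: ✓ (rhs at j=5; lhs holds on [4,4])
  i=5: ✓ (rhs at j=5)
  i=6: ✗ (no rhs in [6,7])
  i=7: ✗ (lhs fails at k=7 before rhs at j=8)
  i=8: ✓ (rhs at j=8)
  i=9: ✗ (no rhs in [9,10])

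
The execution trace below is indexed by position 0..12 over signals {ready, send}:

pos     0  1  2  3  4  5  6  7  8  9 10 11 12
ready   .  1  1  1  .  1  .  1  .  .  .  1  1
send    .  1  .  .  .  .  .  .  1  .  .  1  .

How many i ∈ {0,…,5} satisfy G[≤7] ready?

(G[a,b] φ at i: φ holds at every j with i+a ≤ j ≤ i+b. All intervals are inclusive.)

Evaluate at each i in [0,5]:
  i=0: ✗ (fails at j=0)
  i=1: ✗ (fails at j=4)
  i=2: ✗ (fails at j=4)
  i=3: ✗ (fails at j=4)
  i=4: ✗ (fails at j=4)
  i=5: ✗ (fails at j=6)
Positions where it holds: {} → 0.

0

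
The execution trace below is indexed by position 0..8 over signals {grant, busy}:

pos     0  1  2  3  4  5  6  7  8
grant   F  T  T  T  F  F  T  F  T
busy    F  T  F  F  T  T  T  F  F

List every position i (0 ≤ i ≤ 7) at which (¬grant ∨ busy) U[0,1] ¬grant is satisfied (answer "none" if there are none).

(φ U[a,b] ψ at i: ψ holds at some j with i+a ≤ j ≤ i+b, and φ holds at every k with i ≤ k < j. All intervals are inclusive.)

Evaluate at each i in [0,7]:
  i=0: ✓ (rhs at j=0)
  i=1: ✗ (no rhs in [1,2])
  i=2: ✗ (no rhs in [2,3])
  i=3: ✗ (lhs fails at k=3 before rhs at j=4)
  i=4: ✓ (rhs at j=4)
  i=5: ✓ (rhs at j=5)
  i=6: ✓ (rhs at j=7; lhs holds on [6,6])
  i=7: ✓ (rhs at j=7)

0, 4, 5, 6, 7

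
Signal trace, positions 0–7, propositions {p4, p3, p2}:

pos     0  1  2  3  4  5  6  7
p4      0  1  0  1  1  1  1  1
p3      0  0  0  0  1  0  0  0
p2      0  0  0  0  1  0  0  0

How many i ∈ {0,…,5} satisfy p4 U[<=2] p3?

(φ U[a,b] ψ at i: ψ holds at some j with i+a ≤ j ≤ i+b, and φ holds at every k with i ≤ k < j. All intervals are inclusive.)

2

Evaluate at each i in [0,5]:
  i=0: ✗ (no rhs in [0,2])
  i=1: ✗ (no rhs in [1,3])
  i=2: ✗ (lhs fails at k=2 before rhs at j=4)
  i=3: ✓ (rhs at j=4; lhs holds on [3,3])
  i=4: ✓ (rhs at j=4)
  i=5: ✗ (no rhs in [5,7])
Positions where it holds: {3, 4} → 2.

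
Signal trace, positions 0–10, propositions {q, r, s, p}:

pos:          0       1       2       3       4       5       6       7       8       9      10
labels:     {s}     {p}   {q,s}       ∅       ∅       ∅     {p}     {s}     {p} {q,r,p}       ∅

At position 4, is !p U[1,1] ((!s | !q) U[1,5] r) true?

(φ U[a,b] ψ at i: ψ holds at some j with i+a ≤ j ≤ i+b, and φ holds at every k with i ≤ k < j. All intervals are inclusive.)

Holds

Need some j in [5,5] with ((!s | !q) U[1,5] r), and !p at every k in [4,j-1].
  j=5: ((!s | !q) U[1,5] r) holds; !p holds at every k in [4,4] → satisfied.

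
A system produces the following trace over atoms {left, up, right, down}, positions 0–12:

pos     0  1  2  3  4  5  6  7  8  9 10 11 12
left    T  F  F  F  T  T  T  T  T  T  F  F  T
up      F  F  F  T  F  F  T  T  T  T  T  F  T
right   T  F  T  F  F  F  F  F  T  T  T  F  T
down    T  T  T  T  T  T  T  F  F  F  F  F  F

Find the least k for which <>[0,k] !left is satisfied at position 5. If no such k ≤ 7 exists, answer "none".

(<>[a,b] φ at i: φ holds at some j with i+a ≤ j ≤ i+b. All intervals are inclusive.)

Scan j = 5,6,… for !left:
  j=5: fails
  j=6: fails
  j=7: fails
  j=8: fails
  j=9: fails
  j=10: holds
First hit at j=10, so smallest k = 10-5 = 5.

5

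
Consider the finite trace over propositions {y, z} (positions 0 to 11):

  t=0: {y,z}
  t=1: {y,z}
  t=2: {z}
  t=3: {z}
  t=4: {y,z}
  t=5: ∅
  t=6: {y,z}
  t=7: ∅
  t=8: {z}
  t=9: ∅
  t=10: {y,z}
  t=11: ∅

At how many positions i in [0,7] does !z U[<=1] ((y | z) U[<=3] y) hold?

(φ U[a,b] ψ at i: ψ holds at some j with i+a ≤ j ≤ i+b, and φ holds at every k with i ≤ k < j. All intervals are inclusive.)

7

Evaluate at each i in [0,7]:
  i=0: ✓ (rhs at j=0)
  i=1: ✓ (rhs at j=1)
  i=2: ✓ (rhs at j=2)
  i=3: ✓ (rhs at j=3)
  i=4: ✓ (rhs at j=4)
  i=5: ✓ (rhs at j=6; lhs holds on [5,5])
  i=6: ✓ (rhs at j=6)
  i=7: ✗ (no rhs in [7,8])
Positions where it holds: {0, 1, 2, 3, 4, 5, 6} → 7.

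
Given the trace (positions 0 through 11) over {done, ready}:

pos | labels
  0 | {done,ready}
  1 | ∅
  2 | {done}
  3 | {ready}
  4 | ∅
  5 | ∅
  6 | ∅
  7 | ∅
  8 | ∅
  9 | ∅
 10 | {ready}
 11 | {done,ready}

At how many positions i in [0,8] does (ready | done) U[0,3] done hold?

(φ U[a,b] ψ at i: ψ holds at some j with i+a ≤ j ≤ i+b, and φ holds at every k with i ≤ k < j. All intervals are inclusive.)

Evaluate at each i in [0,8]:
  i=0: ✓ (rhs at j=0)
  i=1: ✗ (lhs fails at k=1 before rhs at j=2)
  i=2: ✓ (rhs at j=2)
  i=3: ✗ (no rhs in [3,6])
  i=4: ✗ (no rhs in [4,7])
  i=5: ✗ (no rhs in [5,8])
  i=6: ✗ (no rhs in [6,9])
  i=7: ✗ (no rhs in [7,10])
  i=8: ✗ (lhs fails at k=8 before rhs at j=11)
Positions where it holds: {0, 2} → 2.

2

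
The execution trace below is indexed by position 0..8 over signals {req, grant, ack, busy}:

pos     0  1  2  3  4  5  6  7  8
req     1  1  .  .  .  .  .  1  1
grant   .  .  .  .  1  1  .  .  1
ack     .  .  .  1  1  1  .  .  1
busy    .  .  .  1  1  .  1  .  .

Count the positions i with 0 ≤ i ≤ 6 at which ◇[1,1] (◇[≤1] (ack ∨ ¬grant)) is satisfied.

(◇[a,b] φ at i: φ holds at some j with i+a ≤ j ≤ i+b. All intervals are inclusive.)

Evaluate at each i in [0,6]:
  i=0: ✓ (witness j=1)
  i=1: ✓ (witness j=2)
  i=2: ✓ (witness j=3)
  i=3: ✓ (witness j=4)
  i=4: ✓ (witness j=5)
  i=5: ✓ (witness j=6)
  i=6: ✓ (witness j=7)
Positions where it holds: {0, 1, 2, 3, 4, 5, 6} → 7.

7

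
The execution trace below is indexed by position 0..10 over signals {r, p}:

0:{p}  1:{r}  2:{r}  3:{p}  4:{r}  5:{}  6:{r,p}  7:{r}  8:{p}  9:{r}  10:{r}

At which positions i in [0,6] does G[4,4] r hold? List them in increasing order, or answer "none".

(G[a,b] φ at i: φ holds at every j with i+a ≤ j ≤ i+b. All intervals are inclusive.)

0, 2, 3, 5, 6

Evaluate at each i in [0,6]:
  i=0: ✓ (all of [4,4])
  i=1: ✗ (fails at j=5)
  i=2: ✓ (all of [6,6])
  i=3: ✓ (all of [7,7])
  i=4: ✗ (fails at j=8)
  i=5: ✓ (all of [9,9])
  i=6: ✓ (all of [10,10])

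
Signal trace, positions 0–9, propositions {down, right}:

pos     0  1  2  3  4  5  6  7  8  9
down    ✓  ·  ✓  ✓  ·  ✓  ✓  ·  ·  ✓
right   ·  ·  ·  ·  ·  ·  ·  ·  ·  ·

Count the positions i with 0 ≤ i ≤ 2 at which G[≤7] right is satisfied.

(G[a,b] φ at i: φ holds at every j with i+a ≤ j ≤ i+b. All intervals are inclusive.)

Evaluate at each i in [0,2]:
  i=0: ✗ (fails at j=0)
  i=1: ✗ (fails at j=1)
  i=2: ✗ (fails at j=2)
Positions where it holds: {} → 0.

0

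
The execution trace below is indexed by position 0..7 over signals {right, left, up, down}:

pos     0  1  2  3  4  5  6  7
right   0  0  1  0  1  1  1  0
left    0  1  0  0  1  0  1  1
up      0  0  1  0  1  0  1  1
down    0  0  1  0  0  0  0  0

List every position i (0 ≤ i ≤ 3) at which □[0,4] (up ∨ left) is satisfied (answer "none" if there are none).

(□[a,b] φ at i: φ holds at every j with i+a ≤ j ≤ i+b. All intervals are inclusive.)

Evaluate at each i in [0,3]:
  i=0: ✗ (fails at j=0)
  i=1: ✗ (fails at j=3)
  i=2: ✗ (fails at j=3)
  i=3: ✗ (fails at j=3)

none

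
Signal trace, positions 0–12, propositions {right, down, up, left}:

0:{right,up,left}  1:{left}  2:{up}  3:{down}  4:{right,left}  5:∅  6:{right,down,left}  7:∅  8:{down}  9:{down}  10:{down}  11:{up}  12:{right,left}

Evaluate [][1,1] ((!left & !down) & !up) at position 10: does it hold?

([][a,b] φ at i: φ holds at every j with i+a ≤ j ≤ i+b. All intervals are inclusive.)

False

Check ((!left & !down) & !up) at every j in [11,11]:
  j=11: false
Fails at j=11 → formula fails.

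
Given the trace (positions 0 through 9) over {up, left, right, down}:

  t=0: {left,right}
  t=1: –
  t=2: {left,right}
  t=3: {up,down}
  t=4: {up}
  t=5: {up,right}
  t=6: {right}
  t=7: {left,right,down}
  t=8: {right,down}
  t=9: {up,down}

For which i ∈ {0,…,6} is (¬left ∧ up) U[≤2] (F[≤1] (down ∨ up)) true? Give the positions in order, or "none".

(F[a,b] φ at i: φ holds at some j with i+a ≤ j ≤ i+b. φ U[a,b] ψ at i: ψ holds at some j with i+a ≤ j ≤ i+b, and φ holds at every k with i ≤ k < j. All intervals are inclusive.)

Evaluate at each i in [0,6]:
  i=0: ✗ (lhs fails at k=0 before rhs at j=2)
  i=1: ✗ (lhs fails at k=1 before rhs at j=2)
  i=2: ✓ (rhs at j=2)
  i=3: ✓ (rhs at j=3)
  i=4: ✓ (rhs at j=4)
  i=5: ✓ (rhs at j=5)
  i=6: ✓ (rhs at j=6)

2, 3, 4, 5, 6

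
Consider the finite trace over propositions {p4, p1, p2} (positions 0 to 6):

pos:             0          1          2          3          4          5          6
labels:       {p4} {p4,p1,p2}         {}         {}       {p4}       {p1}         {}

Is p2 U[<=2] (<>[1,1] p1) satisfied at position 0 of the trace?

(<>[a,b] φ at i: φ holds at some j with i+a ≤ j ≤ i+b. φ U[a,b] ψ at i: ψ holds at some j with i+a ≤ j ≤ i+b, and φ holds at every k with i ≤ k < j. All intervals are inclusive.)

Holds

Need some j in [0,2] with <>[1,1] p1, and p2 at every k in [0,j-1].
  j=0: <>[1,1] p1 holds; no prefix to check → satisfied.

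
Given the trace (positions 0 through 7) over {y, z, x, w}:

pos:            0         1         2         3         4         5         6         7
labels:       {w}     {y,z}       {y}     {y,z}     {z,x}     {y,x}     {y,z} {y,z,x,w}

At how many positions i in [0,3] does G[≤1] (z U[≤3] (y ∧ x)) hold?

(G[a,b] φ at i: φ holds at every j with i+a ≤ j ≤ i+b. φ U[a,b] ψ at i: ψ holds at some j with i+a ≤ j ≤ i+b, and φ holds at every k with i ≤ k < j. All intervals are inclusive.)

Evaluate at each i in [0,3]:
  i=0: ✗ (fails at j=0)
  i=1: ✗ (fails at j=1)
  i=2: ✗ (fails at j=2)
  i=3: ✓ (all of [3,4])
Positions where it holds: {3} → 1.

1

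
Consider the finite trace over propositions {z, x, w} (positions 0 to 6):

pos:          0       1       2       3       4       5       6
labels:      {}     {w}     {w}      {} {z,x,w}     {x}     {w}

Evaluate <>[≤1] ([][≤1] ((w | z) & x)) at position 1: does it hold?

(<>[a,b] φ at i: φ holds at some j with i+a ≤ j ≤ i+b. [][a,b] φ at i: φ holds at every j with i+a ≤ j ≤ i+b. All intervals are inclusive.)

Check [][≤1] ((w | z) & x) at each j in [1,2]:
  j=1: fails at 1
  j=2: fails at 2
No position in the window satisfies it → formula fails.

No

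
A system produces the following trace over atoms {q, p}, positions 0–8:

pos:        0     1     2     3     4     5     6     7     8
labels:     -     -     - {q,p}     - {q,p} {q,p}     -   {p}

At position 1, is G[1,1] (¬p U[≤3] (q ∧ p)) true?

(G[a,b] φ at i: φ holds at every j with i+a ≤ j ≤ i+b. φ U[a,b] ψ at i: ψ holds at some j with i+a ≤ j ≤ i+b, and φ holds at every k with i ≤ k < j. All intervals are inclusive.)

Check (¬p U[≤3] (q ∧ p)) at every j in [2,2]:
  j=2: holds
All positions satisfy it → formula holds.

Holds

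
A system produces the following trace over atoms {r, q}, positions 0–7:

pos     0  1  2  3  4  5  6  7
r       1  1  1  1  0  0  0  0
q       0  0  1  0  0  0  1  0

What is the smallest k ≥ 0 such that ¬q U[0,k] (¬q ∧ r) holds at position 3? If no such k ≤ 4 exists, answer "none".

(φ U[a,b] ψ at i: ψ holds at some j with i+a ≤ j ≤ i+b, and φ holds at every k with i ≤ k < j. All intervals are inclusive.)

Need earliest j ≥ 3 with (¬q ∧ r), and ¬q at every k in [3,j-1].
  j=3: rhs holds (empty prefix). k = 0.

0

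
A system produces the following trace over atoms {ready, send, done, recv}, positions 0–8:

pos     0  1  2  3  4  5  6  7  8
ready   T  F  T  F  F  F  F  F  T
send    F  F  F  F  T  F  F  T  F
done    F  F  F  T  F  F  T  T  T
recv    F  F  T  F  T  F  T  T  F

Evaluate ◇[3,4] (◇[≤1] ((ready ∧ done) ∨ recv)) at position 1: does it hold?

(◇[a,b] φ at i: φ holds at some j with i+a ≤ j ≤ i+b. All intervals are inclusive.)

Holds

Check ◇[≤1] ((ready ∧ done) ∨ recv) at each j in [4,5]:
  j=4: holds (witness at 4)
  j=5: holds (witness at 6)
Found at j=4 → formula holds.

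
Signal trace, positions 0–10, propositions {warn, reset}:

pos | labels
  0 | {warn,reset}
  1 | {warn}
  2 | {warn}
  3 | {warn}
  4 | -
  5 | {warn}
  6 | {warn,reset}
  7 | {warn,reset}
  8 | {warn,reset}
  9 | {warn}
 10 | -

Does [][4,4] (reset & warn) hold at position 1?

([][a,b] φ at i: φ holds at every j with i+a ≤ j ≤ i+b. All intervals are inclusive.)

Does not hold

Check (reset & warn) at every j in [5,5]:
  j=5: false
Fails at j=5 → formula fails.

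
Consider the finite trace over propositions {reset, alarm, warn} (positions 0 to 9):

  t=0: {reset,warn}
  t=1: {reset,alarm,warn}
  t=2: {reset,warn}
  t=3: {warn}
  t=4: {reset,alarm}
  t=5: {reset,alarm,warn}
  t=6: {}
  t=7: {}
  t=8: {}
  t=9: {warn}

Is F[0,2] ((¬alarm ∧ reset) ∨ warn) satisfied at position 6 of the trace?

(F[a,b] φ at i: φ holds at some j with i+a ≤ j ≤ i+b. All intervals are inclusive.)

False

Check ((¬alarm ∧ reset) ∨ warn) at each j in [6,8]:
  j=6: false
  j=7: false
  j=8: false
No position in the window satisfies it → formula fails.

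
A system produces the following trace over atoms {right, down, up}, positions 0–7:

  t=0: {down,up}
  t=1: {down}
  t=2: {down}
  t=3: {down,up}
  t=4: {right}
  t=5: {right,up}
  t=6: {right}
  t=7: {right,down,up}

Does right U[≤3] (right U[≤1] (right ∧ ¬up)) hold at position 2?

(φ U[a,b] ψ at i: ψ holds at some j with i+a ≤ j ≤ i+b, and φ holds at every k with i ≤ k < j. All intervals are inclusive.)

False

Need some j in [2,5] with (right U[≤1] (right ∧ ¬up)), and right at every k in [2,j-1].
  j=2: (right U[≤1] (right ∧ ¬up)) — fails.
  j=3: (right U[≤1] (right ∧ ¬up)) — fails.
  j=4: (right U[≤1] (right ∧ ¬up)) holds, but right fails at k=2 → not this j.
  j=5: (right U[≤1] (right ∧ ¬up)) holds, but right fails at k=2 → not this j.
No j in the window works → until fails.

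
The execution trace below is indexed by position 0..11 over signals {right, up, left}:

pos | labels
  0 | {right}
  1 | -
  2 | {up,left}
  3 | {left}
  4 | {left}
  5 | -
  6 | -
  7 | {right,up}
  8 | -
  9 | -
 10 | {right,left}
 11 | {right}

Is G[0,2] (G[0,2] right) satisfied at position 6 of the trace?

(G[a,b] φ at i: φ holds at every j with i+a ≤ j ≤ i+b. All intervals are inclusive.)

No

Check G[0,2] right at every j in [6,8]:
  j=6: fails at 6
  j=7: fails at 8
  j=8: fails at 8
Fails at j=6 → formula fails.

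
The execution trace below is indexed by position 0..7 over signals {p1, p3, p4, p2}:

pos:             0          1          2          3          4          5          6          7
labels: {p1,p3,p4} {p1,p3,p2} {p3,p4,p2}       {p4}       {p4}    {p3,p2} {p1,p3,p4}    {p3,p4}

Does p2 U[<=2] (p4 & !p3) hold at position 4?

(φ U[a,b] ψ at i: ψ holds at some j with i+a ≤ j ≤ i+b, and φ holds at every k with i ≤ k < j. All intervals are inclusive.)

Need some j in [4,6] with (p4 & !p3), and p2 at every k in [4,j-1].
  j=4: (p4 & !p3) holds; no prefix to check → satisfied.

True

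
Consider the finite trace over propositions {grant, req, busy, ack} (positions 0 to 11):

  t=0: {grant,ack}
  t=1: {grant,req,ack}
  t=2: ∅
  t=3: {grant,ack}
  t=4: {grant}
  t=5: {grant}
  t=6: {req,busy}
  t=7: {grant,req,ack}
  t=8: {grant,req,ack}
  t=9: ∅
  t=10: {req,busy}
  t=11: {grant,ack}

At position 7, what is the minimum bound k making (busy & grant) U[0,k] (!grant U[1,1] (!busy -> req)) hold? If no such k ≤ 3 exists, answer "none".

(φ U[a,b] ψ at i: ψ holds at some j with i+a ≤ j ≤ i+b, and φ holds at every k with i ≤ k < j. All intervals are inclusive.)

Need earliest j ≥ 7 with (!grant U[1,1] (!busy -> req)), and (busy & grant) at every k in [7,j-1].
  j=7: rhs fails.
  j=8: rhs fails.
  j=9: rhs holds but lhs fails at k=7.
  j=10: rhs fails.
No witness within the range → none.

none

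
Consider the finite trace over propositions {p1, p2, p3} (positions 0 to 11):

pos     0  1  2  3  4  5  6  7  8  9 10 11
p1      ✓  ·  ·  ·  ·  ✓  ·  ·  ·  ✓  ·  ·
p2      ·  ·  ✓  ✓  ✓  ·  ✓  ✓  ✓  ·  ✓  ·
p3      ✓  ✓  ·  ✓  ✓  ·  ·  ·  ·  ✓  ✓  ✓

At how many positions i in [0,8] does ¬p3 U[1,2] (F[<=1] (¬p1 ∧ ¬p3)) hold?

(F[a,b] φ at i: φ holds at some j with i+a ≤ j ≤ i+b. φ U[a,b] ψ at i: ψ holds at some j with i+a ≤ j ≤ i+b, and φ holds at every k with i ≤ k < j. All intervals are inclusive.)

3

Evaluate at each i in [0,8]:
  i=0: ✗ (lhs fails at k=0 before rhs at j=1)
  i=1: ✗ (lhs fails at k=1 before rhs at j=2)
  i=2: ✗ (no rhs in [3,4])
  i=3: ✗ (lhs fails at k=3 before rhs at j=5)
  i=4: ✗ (lhs fails at k=4 before rhs at j=5)
  i=5: ✓ (rhs at j=6; lhs holds on [5,5])
  i=6: ✓ (rhs at j=7; lhs holds on [6,6])
  i=7: ✓ (rhs at j=8; lhs holds on [7,7])
  i=8: ✗ (no rhs in [9,10])
Positions where it holds: {5, 6, 7} → 3.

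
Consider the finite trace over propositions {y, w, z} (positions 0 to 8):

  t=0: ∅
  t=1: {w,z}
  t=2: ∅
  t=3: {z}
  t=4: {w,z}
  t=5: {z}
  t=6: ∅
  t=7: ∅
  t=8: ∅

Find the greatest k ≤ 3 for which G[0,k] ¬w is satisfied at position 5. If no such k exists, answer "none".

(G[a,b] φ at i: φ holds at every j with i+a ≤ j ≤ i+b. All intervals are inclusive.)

3

¬w must hold from j=5 onward; find where it first fails.
  j=5: holds
  j=6: holds
  j=7: holds
  j=8: holds
Holds through j=8; largest k = 3.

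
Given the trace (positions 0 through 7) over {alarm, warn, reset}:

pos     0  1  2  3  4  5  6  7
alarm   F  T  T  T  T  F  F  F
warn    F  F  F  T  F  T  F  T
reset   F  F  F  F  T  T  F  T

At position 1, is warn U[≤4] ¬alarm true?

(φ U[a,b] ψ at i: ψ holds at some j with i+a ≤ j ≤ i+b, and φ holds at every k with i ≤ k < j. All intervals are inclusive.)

False

Need some j in [1,5] with ¬alarm, and warn at every k in [1,j-1].
  j=1: ¬alarm false.
  j=2: ¬alarm false.
  j=3: ¬alarm false.
  j=4: ¬alarm false.
  j=5: ¬alarm holds, but warn fails at k=1 → not this j.
No j in the window works → until fails.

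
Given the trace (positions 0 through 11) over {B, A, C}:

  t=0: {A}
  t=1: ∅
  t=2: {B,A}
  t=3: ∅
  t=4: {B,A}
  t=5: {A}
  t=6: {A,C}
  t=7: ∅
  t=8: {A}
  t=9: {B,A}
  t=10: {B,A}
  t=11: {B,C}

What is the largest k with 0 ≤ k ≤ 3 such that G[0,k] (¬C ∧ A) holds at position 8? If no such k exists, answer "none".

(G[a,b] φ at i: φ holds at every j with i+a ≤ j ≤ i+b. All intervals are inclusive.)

(¬C ∧ A) must hold from j=8 onward; find where it first fails.
  j=8: holds
  j=9: holds
  j=10: holds
  j=11: fails
Holds on [8,10], so largest k = 2.

2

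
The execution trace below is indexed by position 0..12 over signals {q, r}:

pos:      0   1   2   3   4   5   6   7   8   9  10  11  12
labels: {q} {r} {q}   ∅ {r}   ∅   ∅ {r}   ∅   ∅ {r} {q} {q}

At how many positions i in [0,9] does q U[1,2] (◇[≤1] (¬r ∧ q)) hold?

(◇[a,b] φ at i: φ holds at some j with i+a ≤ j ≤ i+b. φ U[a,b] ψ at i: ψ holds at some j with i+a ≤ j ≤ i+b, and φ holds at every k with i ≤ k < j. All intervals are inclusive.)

1

Evaluate at each i in [0,9]:
  i=0: ✓ (rhs at j=1; lhs holds on [0,0])
  i=1: ✗ (lhs fails at k=1 before rhs at j=2)
  i=2: ✗ (no rhs in [3,4])
  i=3: ✗ (no rhs in [4,5])
  i=4: ✗ (no rhs in [5,6])
  i=5: ✗ (no rhs in [6,7])
  i=6: ✗ (no rhs in [7,8])
  i=7: ✗ (no rhs in [8,9])
  i=8: ✗ (lhs fails at k=8 before rhs at j=10)
  i=9: ✗ (lhs fails at k=9 before rhs at j=10)
Positions where it holds: {0} → 1.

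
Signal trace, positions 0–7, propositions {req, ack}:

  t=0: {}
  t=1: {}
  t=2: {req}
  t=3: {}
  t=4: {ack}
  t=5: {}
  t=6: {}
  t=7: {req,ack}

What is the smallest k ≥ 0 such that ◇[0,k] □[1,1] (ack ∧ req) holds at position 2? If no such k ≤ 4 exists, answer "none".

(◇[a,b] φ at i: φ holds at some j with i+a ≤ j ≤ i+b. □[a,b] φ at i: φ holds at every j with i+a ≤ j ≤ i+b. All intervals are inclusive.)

Scan j = 2,3,… for □[1,1] (ack ∧ req):
  j=2: fails
  j=3: fails
  j=4: fails
  j=5: fails
  j=6: holds
First hit at j=6, so smallest k = 6-2 = 4.

4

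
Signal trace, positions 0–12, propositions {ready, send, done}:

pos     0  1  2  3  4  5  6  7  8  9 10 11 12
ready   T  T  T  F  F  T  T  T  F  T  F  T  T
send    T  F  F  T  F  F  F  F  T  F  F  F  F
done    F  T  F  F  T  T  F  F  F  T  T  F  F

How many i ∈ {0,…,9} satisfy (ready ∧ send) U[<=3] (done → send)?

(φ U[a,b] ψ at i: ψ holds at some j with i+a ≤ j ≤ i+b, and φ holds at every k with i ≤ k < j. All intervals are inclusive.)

6

Evaluate at each i in [0,9]:
  i=0: ✓ (rhs at j=0)
  i=1: ✗ (lhs fails at k=1 before rhs at j=2)
  i=2: ✓ (rhs at j=2)
  i=3: ✓ (rhs at j=3)
  i=4: ✗ (lhs fails at k=4 before rhs at j=6)
  i=5: ✗ (lhs fails at k=5 before rhs at j=6)
  i=6: ✓ (rhs at j=6)
  i=7: ✓ (rhs at j=7)
  i=8: ✓ (rhs at j=8)
  i=9: ✗ (lhs fails at k=9 before rhs at j=11)
Positions where it holds: {0, 2, 3, 6, 7, 8} → 6.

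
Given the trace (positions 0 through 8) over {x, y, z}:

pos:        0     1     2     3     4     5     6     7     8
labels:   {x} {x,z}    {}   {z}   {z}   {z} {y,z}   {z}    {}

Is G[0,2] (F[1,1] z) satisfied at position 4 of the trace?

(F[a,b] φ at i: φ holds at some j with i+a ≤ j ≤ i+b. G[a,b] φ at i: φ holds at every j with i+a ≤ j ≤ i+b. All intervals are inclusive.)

Check F[1,1] z at every j in [4,6]:
  j=4: holds (witness at 5)
  j=5: holds (witness at 6)
  j=6: holds (witness at 7)
All positions satisfy it → formula holds.

Holds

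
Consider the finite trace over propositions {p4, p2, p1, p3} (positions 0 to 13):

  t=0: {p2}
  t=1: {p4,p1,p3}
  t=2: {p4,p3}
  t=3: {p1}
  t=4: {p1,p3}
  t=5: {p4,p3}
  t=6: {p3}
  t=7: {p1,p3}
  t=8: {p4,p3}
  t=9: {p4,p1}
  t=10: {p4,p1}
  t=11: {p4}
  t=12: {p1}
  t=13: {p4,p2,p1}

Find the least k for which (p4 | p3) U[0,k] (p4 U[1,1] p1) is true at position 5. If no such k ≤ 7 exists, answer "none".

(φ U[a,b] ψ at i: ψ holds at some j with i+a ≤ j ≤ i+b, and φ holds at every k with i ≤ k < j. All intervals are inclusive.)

3

Need earliest j ≥ 5 with (p4 U[1,1] p1), and (p4 | p3) at every k in [5,j-1].
  j=5: rhs fails.
  j=6: rhs fails.
  j=7: rhs fails.
  j=8: rhs holds; lhs holds on [5,7]. k = 3.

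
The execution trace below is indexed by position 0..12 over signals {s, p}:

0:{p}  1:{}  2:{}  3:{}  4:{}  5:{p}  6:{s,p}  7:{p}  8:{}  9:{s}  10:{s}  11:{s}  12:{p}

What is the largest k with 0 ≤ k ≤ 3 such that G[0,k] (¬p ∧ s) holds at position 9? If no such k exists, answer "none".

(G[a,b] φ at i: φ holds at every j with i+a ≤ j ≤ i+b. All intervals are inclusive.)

2

(¬p ∧ s) must hold from j=9 onward; find where it first fails.
  j=9: holds
  j=10: holds
  j=11: holds
  j=12: fails
Holds on [9,11], so largest k = 2.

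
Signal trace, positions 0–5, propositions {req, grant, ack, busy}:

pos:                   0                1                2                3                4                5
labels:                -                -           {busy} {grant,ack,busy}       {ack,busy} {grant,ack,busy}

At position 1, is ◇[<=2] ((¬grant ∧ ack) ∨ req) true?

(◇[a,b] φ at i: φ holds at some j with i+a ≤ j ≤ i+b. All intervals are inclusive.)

False

Check ((¬grant ∧ ack) ∨ req) at each j in [1,3]:
  j=1: false
  j=2: false
  j=3: false
No position in the window satisfies it → formula fails.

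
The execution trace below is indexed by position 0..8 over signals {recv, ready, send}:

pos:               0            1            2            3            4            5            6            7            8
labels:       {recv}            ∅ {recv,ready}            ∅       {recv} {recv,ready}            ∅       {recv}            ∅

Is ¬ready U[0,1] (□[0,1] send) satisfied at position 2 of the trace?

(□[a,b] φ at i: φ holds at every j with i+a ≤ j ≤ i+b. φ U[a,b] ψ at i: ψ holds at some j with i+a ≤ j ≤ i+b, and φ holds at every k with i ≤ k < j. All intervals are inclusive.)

False

Need some j in [2,3] with □[0,1] send, and ¬ready at every k in [2,j-1].
  j=2: □[0,1] send — fails at 2.
  j=3: □[0,1] send — fails at 3.
No j in the window works → until fails.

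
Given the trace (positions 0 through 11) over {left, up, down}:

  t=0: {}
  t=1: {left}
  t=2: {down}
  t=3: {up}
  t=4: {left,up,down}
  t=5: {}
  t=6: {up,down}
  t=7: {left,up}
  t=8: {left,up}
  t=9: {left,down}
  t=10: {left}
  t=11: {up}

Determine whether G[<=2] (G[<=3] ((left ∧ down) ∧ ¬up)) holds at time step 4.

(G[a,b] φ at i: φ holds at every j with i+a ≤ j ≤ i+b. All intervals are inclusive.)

Check G[<=3] ((left ∧ down) ∧ ¬up) at every j in [4,6]:
  j=4: fails at 4
  j=5: fails at 5
  j=6: fails at 6
Fails at j=4 → formula fails.

False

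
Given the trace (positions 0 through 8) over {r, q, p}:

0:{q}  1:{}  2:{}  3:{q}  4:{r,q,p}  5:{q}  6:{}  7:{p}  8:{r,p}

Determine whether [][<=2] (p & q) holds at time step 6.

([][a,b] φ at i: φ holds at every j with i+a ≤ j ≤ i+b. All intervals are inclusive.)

Check (p & q) at every j in [6,8]:
  j=6: false
  j=7: false
  j=8: false
Fails at j=6 → formula fails.

No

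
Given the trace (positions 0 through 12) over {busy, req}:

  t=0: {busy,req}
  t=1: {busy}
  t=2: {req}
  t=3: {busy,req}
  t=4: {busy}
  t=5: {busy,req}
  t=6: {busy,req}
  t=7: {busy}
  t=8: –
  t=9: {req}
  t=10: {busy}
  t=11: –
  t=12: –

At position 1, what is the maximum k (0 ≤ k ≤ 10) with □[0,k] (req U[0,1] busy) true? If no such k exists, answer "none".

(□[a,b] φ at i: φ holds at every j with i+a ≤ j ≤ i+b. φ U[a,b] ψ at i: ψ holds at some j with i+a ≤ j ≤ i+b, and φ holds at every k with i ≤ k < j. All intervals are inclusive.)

6

(req U[0,1] busy) must hold from j=1 onward; find where it first fails.
  j=1: holds
  j=2: holds
  j=3: holds
  j=4: holds
  j=5: holds
  j=6: holds
  j=7: holds
  j=8: fails
Holds on [1,7], so largest k = 6.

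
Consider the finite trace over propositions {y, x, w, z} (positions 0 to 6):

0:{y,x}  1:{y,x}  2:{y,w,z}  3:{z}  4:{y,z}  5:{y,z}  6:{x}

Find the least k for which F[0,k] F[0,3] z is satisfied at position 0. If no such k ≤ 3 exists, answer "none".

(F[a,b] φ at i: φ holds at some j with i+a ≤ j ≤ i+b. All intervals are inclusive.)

0

Scan j = 0,1,… for F[0,3] z:
  j=0: holds
First hit at j=0, so smallest k = 0-0 = 0.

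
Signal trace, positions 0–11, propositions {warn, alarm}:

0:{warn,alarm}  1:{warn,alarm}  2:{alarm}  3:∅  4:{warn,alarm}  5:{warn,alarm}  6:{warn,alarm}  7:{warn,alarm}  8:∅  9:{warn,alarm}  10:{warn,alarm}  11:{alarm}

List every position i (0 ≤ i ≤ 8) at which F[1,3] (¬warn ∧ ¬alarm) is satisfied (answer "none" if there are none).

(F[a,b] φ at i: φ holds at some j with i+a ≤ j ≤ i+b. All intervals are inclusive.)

0, 1, 2, 5, 6, 7

Evaluate at each i in [0,8]:
  i=0: ✓ (witness j=3)
  i=1: ✓ (witness j=3)
  i=2: ✓ (witness j=3)
  i=3: ✗ (none in [4,6])
  i=4: ✗ (none in [5,7])
  i=5: ✓ (witness j=8)
  i=6: ✓ (witness j=8)
  i=7: ✓ (witness j=8)
  i=8: ✗ (none in [9,11])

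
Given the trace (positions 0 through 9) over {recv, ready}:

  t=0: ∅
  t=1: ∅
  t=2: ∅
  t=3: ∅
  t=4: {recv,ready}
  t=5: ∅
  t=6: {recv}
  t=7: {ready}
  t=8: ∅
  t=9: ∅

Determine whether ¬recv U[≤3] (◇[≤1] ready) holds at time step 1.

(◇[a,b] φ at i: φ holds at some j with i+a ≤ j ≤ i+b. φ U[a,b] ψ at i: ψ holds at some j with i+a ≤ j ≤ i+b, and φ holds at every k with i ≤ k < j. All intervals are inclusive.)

Need some j in [1,4] with ◇[≤1] ready, and ¬recv at every k in [1,j-1].
  j=1: ◇[≤1] ready — fails (none in [1,2]).
  j=2: ◇[≤1] ready — fails (none in [2,3]).
  j=3: ◇[≤1] ready holds; ¬recv holds at every k in [1,2] → satisfied.

True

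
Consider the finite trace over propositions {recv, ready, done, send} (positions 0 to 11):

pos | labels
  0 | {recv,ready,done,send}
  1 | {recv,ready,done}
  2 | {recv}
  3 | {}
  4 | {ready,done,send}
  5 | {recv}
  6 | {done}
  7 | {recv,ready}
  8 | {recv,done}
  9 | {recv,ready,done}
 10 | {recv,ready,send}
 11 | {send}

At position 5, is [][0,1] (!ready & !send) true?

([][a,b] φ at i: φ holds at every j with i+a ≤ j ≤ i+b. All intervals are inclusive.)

Yes

Check (!ready & !send) at every j in [5,6]:
  j=5: true
  j=6: true
All positions satisfy it → formula holds.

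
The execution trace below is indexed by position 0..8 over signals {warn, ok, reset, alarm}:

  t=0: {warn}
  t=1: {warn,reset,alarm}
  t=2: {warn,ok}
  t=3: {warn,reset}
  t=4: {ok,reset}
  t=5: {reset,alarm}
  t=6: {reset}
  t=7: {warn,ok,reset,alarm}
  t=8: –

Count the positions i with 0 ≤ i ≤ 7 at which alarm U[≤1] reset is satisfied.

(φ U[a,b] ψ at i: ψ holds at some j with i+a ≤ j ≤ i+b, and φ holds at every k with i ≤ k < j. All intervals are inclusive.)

6

Evaluate at each i in [0,7]:
  i=0: ✗ (lhs fails at k=0 before rhs at j=1)
  i=1: ✓ (rhs at j=1)
  i=2: ✗ (lhs fails at k=2 before rhs at j=3)
  i=3: ✓ (rhs at j=3)
  i=4: ✓ (rhs at j=4)
  i=5: ✓ (rhs at j=5)
  i=6: ✓ (rhs at j=6)
  i=7: ✓ (rhs at j=7)
Positions where it holds: {1, 3, 4, 5, 6, 7} → 6.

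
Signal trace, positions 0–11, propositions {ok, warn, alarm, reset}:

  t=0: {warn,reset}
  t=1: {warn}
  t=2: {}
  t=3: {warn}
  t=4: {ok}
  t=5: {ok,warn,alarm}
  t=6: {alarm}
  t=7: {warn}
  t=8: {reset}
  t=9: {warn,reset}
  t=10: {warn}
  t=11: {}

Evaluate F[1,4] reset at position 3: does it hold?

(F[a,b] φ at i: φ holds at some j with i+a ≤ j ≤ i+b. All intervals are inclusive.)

Check reset at each j in [4,7]:
  j=4: false
  j=5: false
  j=6: false
  j=7: false
No position in the window satisfies it → formula fails.

False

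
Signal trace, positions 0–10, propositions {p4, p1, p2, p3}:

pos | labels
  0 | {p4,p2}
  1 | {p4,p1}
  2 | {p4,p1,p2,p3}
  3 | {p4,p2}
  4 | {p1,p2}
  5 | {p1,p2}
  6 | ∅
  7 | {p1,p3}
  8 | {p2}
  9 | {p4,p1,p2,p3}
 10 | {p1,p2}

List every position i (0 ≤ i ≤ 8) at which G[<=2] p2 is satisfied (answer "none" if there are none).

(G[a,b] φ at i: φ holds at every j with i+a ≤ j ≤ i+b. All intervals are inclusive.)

2, 3, 8

Evaluate at each i in [0,8]:
  i=0: ✗ (fails at j=1)
  i=1: ✗ (fails at j=1)
  i=2: ✓ (all of [2,4])
  i=3: ✓ (all of [3,5])
  i=4: ✗ (fails at j=6)
  i=5: ✗ (fails at j=6)
  i=6: ✗ (fails at j=6)
  i=7: ✗ (fails at j=7)
  i=8: ✓ (all of [8,10])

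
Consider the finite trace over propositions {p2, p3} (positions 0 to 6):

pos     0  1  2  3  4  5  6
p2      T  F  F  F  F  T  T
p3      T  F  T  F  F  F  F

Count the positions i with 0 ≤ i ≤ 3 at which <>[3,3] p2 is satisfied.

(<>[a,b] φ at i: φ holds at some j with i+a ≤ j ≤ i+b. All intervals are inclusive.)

2

Evaluate at each i in [0,3]:
  i=0: ✗ (none in [3,3])
  i=1: ✗ (none in [4,4])
  i=2: ✓ (witness j=5)
  i=3: ✓ (witness j=6)
Positions where it holds: {2, 3} → 2.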